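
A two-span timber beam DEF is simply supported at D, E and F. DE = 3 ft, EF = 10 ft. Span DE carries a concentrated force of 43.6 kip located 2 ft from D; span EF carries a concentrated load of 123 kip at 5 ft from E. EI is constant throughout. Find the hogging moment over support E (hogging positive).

Insert a hinge at E; M_E is the redundant, and each span becomes simply supported.
Rotations at E on the released spans (each span's end-slope, ×1/EI):
  span DE: point load 43.6 at a = 2: Pab(L + a)/(6LEI) = 24.22/EI
  span EF: point load 123 at a = 5: Pab(L + b)/(6LEI) = 768.8/EI
  relative rotation θ_0 = (24.22 + 768.8)/EI = 793/EI
A unit hogging moment at E produces rotation L₁/(3EI) + L₂/(3EI) = 4.333/EI.
Compatibility: M_E·(L₁+L₂)/(3EI) = θ_0, giving M_E = 183 kip·ft (hogging).

M_E = 183 kip·ft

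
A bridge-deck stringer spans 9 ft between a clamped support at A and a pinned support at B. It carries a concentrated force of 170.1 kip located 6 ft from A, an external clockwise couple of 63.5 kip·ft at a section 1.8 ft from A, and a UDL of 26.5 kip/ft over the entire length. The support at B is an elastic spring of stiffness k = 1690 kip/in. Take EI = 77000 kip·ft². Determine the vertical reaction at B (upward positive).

Choose R_B as the redundant. The primary structure is the cantilever fixed at A.
Deflection at B on the released cantilever, summing each load's contribution:
  point load 170.1 at a = 6: Pa²(3L − a)/(6EI) = 21433/EI
  clockwise couple 63.5 at a = 1.8: M₀a(2L − a)/(2EI) = 925.8/EI
  UDL 26.5: wL⁴/(8EI) = 21733/EI
  δ_0 = 44092/EI
Tip deflection under a unit load at B: L³/(3EI) = 243/EI.
With EI = 77000 kip·ft²: δ_0 = 0.57262 ft and δ_{BB} = 0.003156 ft/kip.
Compatibility — the spring shortens by R_B/k under the reaction it provides: δ_0 − R_B·δ_{BB} = R_B/k. With 1/k = 1/(1690×12) ft/kip = 0.000049 ft/kip, R_B = δ_0 / (δ_{BB} + 1/k) = 0.57262 / (0.003156 + 0.000049) = 178.7 kip.

R_B = 178.7 kip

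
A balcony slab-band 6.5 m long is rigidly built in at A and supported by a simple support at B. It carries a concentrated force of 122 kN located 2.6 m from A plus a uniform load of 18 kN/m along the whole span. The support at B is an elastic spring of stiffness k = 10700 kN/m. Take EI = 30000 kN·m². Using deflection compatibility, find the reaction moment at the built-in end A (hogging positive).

M_A = 260.7 kN·m

Remove the prop at B; the released (primary) structure is a cantilever built in at A.
Deflection at B on the released cantilever, summing each load's contribution:
  point load 122 at a = 2.6: Pa²(3L − a)/(6EI) = 2323/EI
  UDL 18: wL⁴/(8EI) = 4016/EI
  δ_0 = 6339/EI
Flexibility coefficient — unit upward force at B: δ_{BB} = L³/(3EI) = 91.54/EI.
With EI = 30000 kN·m²: δ_0 = 0.21131 m and δ_{BB} = 0.003051 m/kN.
Compatibility — the spring shortens by R_B/k under the reaction it provides: δ_0 − R_B·δ_{BB} = R_B/k. With 1/k = 0.000093 m/kN, R_B = δ_0 / (δ_{BB} + 1/k) = 0.21131 / (0.003051 + 0.000093) = 67.19 kN.
Moment equilibrium about A: M_A = Σ(load moments about A) − R_B·L = 697.5 − 67.19×6.5 = 260.7 kN·m.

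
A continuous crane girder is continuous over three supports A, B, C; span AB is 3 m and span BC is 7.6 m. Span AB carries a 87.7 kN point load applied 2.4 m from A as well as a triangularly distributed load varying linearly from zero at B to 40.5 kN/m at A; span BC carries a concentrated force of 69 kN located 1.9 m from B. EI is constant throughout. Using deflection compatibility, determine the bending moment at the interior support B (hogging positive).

M_B = 78.43 kN·m

Release continuity at B by inserting a hinge; the redundant is the internal moment M_B. The primary structure is two simply-supported spans AB and BC.
End slopes at the hinge B, treating each span as simply supported:
  span AB: point load 87.7 at a = 2.4: Pab(L + a)/(6LEI) = 37.89/EI
  span AB: triangular load, peak 40.5: 7w₀L³/(360EI) = 21.26/EI
  span BC: point load 69 at a = 1.9: Pab(L + b)/(6LEI) = 218/EI
  relative rotation θ_0 = (59.15 + 218)/EI = 277.1/EI
A unit hogging moment at B produces rotation L₁/(3EI) + L₂/(3EI) = 3.533/EI.
Slope continuity at B: θ_0 = M_B·3.533/EI, so M_B = 277.1/3.533 = 78.43 kN·m (hogging).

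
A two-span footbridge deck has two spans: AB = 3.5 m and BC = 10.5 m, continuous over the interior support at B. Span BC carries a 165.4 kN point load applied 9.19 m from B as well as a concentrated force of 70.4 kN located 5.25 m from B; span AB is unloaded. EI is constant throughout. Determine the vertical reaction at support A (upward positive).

Insert a hinge at B; M_B is the redundant, and each span becomes simply supported.
End slopes at the hinge B, treating each span as simply supported:
  span BC: point load 165.4 at a = 9.19: Pab(L + b)/(6LEI) = 373.3/EI
  span BC: point load 70.4 at a = 5.25: Pab(L + b)/(6LEI) = 485.1/EI
  relative rotation θ_0 = (0 + 858.4)/EI = 858.4/EI
A unit hogging moment at B produces rotation L₁/(3EI) + L₂/(3EI) = 4.667/EI.
Slope continuity at B: θ_0 = M_B·4.667/EI, so M_B = 858.4/4.667 = 183.9 kN·m (hogging).
Span AB, ΣM about A with M_B applied at B: R_B^{AB}·3.5 = 0 + 183.9, so R_B^{AB} = 52.55 kN and R_A = 0 − 52.55 = -52.55 kN.

R_A = -52.55 kN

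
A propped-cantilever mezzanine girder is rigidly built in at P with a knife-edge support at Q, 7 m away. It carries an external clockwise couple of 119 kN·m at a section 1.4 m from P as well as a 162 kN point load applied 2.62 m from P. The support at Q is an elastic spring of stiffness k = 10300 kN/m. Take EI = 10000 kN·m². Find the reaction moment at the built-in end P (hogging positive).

M_P = 272.9 kN·m

Release the roller at Q. Primary structure: cantilever fixed at P.
Deflection at Q on the released cantilever, summing each load's contribution:
  clockwise couple 119 at a = 1.4: M₀a(2L − a)/(2EI) = 1050/EI
  point load 162 at a = 2.62: Pa²(3L − a)/(6EI) = 3407/EI
  δ_0 = 4456/EI
Tip deflection under a unit load at Q: L³/(3EI) = 114.3/EI.
With EI = 10000 kN·m²: δ_0 = 0.44561 m and δ_{QQ} = 0.011433 m/kN.
Compatibility — the spring shortens by R_Q/k under the reaction it provides: δ_0 − R_Q·δ_{QQ} = R_Q/k. With 1/k = 0.000097 m/kN, R_Q = δ_0 / (δ_{QQ} + 1/k) = 0.44561 / (0.011433 + 0.000097) = 38.65 kN.
Moment equilibrium about P: M_P = Σ(load moments about P) − R_Q·L = 543.4 − 38.65×7 = 272.9 kN·m.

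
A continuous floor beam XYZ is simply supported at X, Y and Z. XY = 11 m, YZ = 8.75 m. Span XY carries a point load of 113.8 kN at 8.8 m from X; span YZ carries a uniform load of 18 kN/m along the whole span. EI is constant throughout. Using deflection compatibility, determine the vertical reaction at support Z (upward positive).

Take M_Y as the redundant. Released structure: two simple spans XY and YZ with a hinge at Y.
End slopes at the hinge Y, treating each span as simply supported:
  span XY: point load 113.8 at a = 8.8: Pab(L + a)/(6LEI) = 661/EI
  span YZ: UDL 18: wL³/(24EI) = 502.4/EI
  relative rotation θ_0 = (661 + 502.4)/EI = 1163/EI
A unit hogging moment at Y produces rotation L₁/(3EI) + L₂/(3EI) = 6.583/EI.
Slope continuity at Y: θ_0 = M_Y·6.583/EI, so M_Y = 1163/6.583 = 176.7 kN·m (hogging).
Span YZ, ΣM about Z: R_Y^{YZ}·8.75 = 689.1 + 176.7, so R_Y^{YZ} = 98.95 kN and R_Z = 157.5 − 98.95 = 58.55 kN.

R_Z = 58.55 kN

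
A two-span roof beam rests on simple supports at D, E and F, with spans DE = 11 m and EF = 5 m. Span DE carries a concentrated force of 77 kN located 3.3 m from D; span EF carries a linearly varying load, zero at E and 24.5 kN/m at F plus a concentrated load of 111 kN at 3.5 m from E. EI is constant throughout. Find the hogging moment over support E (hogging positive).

Insert a hinge at E; M_E is the redundant, and each span becomes simply supported.
Rotations at E on the released spans (each span's end-slope, ×1/EI):
  span DE: point load 77 at a = 3.3: Pab(L + a)/(6LEI) = 423.9/EI
  span EF: triangular load, peak 24.5: 7w₀L³/(360EI) = 59.55/EI
  span EF: point load 111 at a = 3.5: Pab(L + b)/(6LEI) = 126.3/EI
  relative rotation θ_0 = (423.9 + 185.8)/EI = 609.7/EI
A unit hogging moment at E produces rotation L₁/(3EI) + L₂/(3EI) = 5.333/EI.
Compatibility: M_E·(L₁+L₂)/(3EI) = θ_0, giving M_E = 114.3 kN·m (hogging).

M_E = 114.3 kN·m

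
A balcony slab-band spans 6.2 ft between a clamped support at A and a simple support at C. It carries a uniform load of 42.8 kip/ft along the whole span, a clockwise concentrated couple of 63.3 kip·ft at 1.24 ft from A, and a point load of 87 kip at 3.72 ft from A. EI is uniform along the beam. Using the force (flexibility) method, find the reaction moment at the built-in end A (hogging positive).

M_A = 325.4 kip·ft

Take the reaction at C as the redundant and release it; the primary structure is a cantilever fixed at A.
Downward deflection at the released point C due to the loads:
  UDL 42.8: wL⁴/(8EI) = 7905/EI
  clockwise couple 63.3 at a = 1.24: M₀a(2L − a)/(2EI) = 438/EI
  point load 87 at a = 3.72: Pa²(3L − a)/(6EI) = 2986/EI
  δ_0 = 11329/EI
Tip deflection under a unit load at C: L³/(3EI) = 79.44/EI.
The prop prevents deflection at C: R_C = δ_0/δ_{CC} = 11329/79.44 = 142.6 kip.
Moment equilibrium about A: M_A = Σ(load moments about A) − R_C·L = 1210 − 142.6×6.2 = 325.4 kip·ft.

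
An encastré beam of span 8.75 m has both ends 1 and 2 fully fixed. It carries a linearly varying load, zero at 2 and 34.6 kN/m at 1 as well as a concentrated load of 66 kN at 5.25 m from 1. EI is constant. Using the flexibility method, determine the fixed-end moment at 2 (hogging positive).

M_2 = 171.5 kN·m

Release both end moments; the primary structure is a simply-supported span 12 with redundants M_1 and M_2.
Simple-span end rotations at 1 and 2 under the given loads:
  at 1: triangular load, peak 34.6: w₀L³/(45EI) = 515.1/EI
  at 2: triangular load, peak 34.6: 7w₀L³/(360EI) = 450.7/EI
  at 1: point load 66 at a = 5.25: Pab(L + b)/(6LEI) = 283/EI
  at 2: point load 66 at a = 5.25: Pab(L + a)/(6LEI) = 323.4/EI
  θ_10 = 798.1/EI,  θ_20 = 774.1/EI
Flexibility coefficients: a unit moment at one end gives L/(3EI) there and L/(6EI) at the far end, so f₁₁ = f₂₂ = 2.917/EI and f₁₂ = f₂₁ = 1.458/EI.
Compatibility — zero rotation at each built-in end:
  2.917 M_1 + 1.458 M_2 = 798.1
  1.458 M_1 + 2.917 M_2 = 774.1
Solving the pair gives M_1 = 187.9 kN·m and M_2 = 171.5 kN·m (hogging).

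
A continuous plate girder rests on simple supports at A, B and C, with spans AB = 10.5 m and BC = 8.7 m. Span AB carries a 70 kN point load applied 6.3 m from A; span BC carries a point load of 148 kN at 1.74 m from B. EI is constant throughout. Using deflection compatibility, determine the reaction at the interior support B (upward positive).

Insert a hinge at B; M_B is the redundant, and each span becomes simply supported.
Discontinuity in slope at B on the released structure — sum the simple-span end rotations:
  span AB: point load 70 at a = 6.3: Pab(L + a)/(6LEI) = 493.9/EI
  span BC: point load 148 at a = 1.74: Pab(L + b)/(6LEI) = 537.7/EI
  relative rotation θ_0 = (493.9 + 537.7)/EI = 1032/EI
A unit hogging moment at B produces rotation L₁/(3EI) + L₂/(3EI) = 6.4/EI.
Slope continuity at B: θ_0 = M_B·6.4/EI, so M_B = 1032/6.4 = 161.2 kN·m (hogging).
Span AB, ΣM about A with M_B applied at B: R_B^{AB}·10.5 = 441 + 161.2, so R_B^{AB} = 57.35 kN and R_A = 70 − 57.35 = 12.65 kN.
Span BC, ΣM about C: R_B^{BC}·8.7 = 1030 + 161.2, so R_B^{BC} = 136.9 kN and R_C = 148 − 136.9 = 11.07 kN.
R_B = 57.35 + 136.9 = 194.3 kN.

R_B = 194.3 kN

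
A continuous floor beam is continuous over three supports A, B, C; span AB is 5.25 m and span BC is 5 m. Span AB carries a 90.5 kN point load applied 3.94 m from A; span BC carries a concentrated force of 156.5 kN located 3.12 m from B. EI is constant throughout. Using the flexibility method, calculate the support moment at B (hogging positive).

M_B = 101.5 kN·m

Release continuity at B by inserting a hinge; the redundant is the internal moment M_B. The primary structure is two simply-supported spans AB and BC.
Discontinuity in slope at B on the released structure — sum the simple-span end rotations:
  span AB: point load 90.5 at a = 3.94: Pab(L + a)/(6LEI) = 136.3/EI
  span BC: point load 156.5 at a = 3.12: Pab(L + b)/(6LEI) = 210.5/EI
  relative rotation θ_0 = (136.3 + 210.5)/EI = 346.8/EI
A unit hogging moment at B produces rotation L₁/(3EI) + L₂/(3EI) = 3.417/EI.
Slope continuity at B: θ_0 = M_B·3.417/EI, so M_B = 346.8/3.417 = 101.5 kN·m (hogging).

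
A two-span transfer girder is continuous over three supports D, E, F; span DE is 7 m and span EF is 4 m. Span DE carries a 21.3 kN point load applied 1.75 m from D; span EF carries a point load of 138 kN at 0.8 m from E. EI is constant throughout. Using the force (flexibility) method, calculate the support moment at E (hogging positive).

Take M_E as the redundant. Released structure: two simple spans DE and EF with a hinge at E.
End slopes at the hinge E, treating each span as simply supported:
  span DE: point load 21.3 at a = 1.75: Pab(L + a)/(6LEI) = 40.77/EI
  span EF: point load 138 at a = 0.8: Pab(L + b)/(6LEI) = 106/EI
  relative rotation θ_0 = (40.77 + 106)/EI = 146.8/EI
A unit hogging moment at E produces rotation L₁/(3EI) + L₂/(3EI) = 3.667/EI.
Slope continuity at E: θ_0 = M_E·3.667/EI, so M_E = 146.8/3.667 = 40.02 kN·m (hogging).

M_E = 40.02 kN·m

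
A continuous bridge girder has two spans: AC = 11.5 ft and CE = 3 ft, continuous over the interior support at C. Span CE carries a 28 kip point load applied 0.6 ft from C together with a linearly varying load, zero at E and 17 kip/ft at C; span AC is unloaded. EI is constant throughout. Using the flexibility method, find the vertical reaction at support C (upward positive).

Take M_C as the redundant. Released structure: two simple spans AC and CE with a hinge at C.
Rotations at C on the released spans (each span's end-slope, ×1/EI):
  span CE: point load 28 at a = 0.6: Pab(L + b)/(6LEI) = 12.1/EI
  span CE: triangular load, peak 17: w₀L³/(45EI) = 10.2/EI
  relative rotation θ_0 = (0 + 22.3)/EI = 22.3/EI
A unit hogging moment at C produces rotation L₁/(3EI) + L₂/(3EI) = 4.833/EI.
Compatibility: M_C·(L₁+L₂)/(3EI) = θ_0, giving M_C = 4.613 kip·ft (hogging).
Span AC, ΣM about A with M_C applied at C: R_C^{AC}·11.5 = 0 + 4.613, so R_C^{AC} = 0.4011 kip and R_A = 0 − 0.4011 = -0.4011 kip.
Span CE, ΣM about E: R_C^{CE}·3 = 118.2 + 4.613, so R_C^{CE} = 40.94 kip and R_E = 53.5 − 40.94 = 12.56 kip.
R_C = 0.4011 + 40.94 = 41.34 kip.

R_C = 41.34 kip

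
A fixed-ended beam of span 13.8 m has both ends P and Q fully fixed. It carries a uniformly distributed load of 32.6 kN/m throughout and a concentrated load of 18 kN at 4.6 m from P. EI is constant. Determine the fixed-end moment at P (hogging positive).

Take the two fixed-end moments M_P, M_Q as redundants; the released structure is the simple span PQ.
On the primary (simply-supported) span, the end slopes from the loading are:
  at P: UDL 32.6: wL³/(24EI) = 3570/EI
  at Q: UDL 32.6: wL³/(24EI) = 3570/EI
  at P: point load 18 at a = 4.6: Pab(L + b)/(6LEI) = 211.6/EI
  at Q: point load 18 at a = 4.6: Pab(L + a)/(6LEI) = 169.3/EI
  θ_P0 = 3781/EI,  θ_Q0 = 3739/EI
Flexibility coefficients: a unit moment at one end gives L/(3EI) there and L/(6EI) at the far end, so f₁₁ = f₂₂ = 4.6/EI and f₁₂ = f₂₁ = 2.3/EI.
Compatibility — zero rotation at each built-in end:
  4.6 M_P + 2.3 M_Q = 3781
  2.3 M_P + 4.6 M_Q = 3739
Solving the pair gives M_P = 554.2 kN·m and M_Q = 535.8 kN·m (hogging).

M_P = 554.2 kN·m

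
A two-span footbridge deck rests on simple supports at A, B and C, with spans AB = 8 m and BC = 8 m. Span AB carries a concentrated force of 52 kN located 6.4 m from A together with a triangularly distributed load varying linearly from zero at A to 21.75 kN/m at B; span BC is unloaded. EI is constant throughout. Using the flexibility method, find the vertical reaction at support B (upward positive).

Take M_B as the redundant. Released structure: two simple spans AB and BC with a hinge at B.
End slopes at the hinge B, treating each span as simply supported:
  span AB: point load 52 at a = 6.4: Pab(L + a)/(6LEI) = 159.7/EI
  span AB: triangular load, peak 21.75: w₀L³/(45EI) = 247.5/EI
  relative rotation θ_0 = (407.2 + 0)/EI = 407.2/EI
A unit hogging moment at B produces rotation L₁/(3EI) + L₂/(3EI) = 5.333/EI.
Slope continuity at B: θ_0 = M_B·5.333/EI, so M_B = 407.2/5.333 = 76.35 kN·m (hogging).
Span AB, ΣM about A with M_B applied at B: R_B^{AB}·8 = 796.8 + 76.35, so R_B^{AB} = 109.1 kN and R_A = 139 − 109.1 = 29.86 kN.
Span BC, ΣM about C: R_B^{BC}·8 = 0 + 76.35, so R_B^{BC} = 9.544 kN and R_C = 0 − 9.544 = -9.544 kN.
R_B = 109.1 + 9.544 = 118.7 kN.

R_B = 118.7 kN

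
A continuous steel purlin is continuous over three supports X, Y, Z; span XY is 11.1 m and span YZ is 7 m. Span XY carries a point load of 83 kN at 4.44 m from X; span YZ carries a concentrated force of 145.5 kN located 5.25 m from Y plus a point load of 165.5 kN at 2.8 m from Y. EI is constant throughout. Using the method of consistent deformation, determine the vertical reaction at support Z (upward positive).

R_Z = 142.9 kN

Release continuity at Y by inserting a hinge; the redundant is the internal moment M_Y. The primary structure is two simply-supported spans XY and YZ.
End slopes at the hinge Y, treating each span as simply supported:
  span XY: point load 83 at a = 4.44: Pab(L + a)/(6LEI) = 572.7/EI
  span YZ: point load 145.5 at a = 5.25: Pab(L + b)/(6LEI) = 278.5/EI
  span YZ: point load 165.5 at a = 2.8: Pab(L + b)/(6LEI) = 519/EI
  relative rotation θ_0 = (572.7 + 797.5)/EI = 1370/EI
A unit hogging moment at Y produces rotation L₁/(3EI) + L₂/(3EI) = 6.033/EI.
Compatibility: M_Y·(L₁+L₂)/(3EI) = θ_0, giving M_Y = 227.1 kN·m (hogging).
Span YZ, ΣM about Z: R_Y^{YZ}·7 = 949.7 + 227.1, so R_Y^{YZ} = 168.1 kN and R_Z = 311 − 168.1 = 142.9 kN.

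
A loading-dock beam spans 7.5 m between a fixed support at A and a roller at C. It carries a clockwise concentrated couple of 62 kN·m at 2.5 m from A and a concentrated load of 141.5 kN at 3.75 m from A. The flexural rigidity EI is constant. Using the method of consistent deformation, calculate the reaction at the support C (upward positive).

R_C = 51.11 kN

Release the roller at C. Primary structure: cantilever fixed at A.
Primary-structure tip deflection at C by superposition:
  clockwise couple 62 at a = 2.5: M₀a(2L − a)/(2EI) = 968.8/EI
  point load 141.5 at a = 3.75: Pa²(3L − a)/(6EI) = 6218/EI
  δ_0 = 7187/EI
Tip deflection under a unit load at C: L³/(3EI) = 140.6/EI.
The prop prevents deflection at C: R_C = δ_0/δ_{CC} = 7187/140.6 = 51.11 kN.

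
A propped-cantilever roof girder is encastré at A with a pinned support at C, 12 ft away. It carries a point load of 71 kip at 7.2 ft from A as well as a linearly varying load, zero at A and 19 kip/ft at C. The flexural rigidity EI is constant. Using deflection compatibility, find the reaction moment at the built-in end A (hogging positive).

Release the roller at C. Primary structure: cantilever fixed at A.
Downward deflection at the released point C due to the loads:
  point load 71 at a = 7.2: Pa²(3L − a)/(6EI) = 17667/EI
  triangular load, peak 19 at the free end: 11w₀L⁴/(120EI) = 36115/EI
  δ_0 = 53782/EI
Tip deflection under a unit load at C: L³/(3EI) = 576/EI.
Compatibility at C: δ_0 − R_C·δ_{CC} = 0, so R_C = 53782/576 = 93.37 kip.
Moment equilibrium about A: M_A = Σ(load moments about A) − R_C·L = 1423 − 93.37×12 = 302.7 kip·ft.

M_A = 302.7 kip·ft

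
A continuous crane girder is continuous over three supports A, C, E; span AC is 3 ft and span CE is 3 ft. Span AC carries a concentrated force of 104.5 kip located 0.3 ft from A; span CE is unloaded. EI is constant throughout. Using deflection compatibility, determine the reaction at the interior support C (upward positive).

Take M_C as the redundant. Released structure: two simple spans AC and CE with a hinge at C.
Rotations at C on the released spans (each span's end-slope, ×1/EI):
  span AC: point load 104.5 at a = 0.3: Pab(L + a)/(6LEI) = 15.52/EI
  relative rotation θ_0 = (15.52 + 0)/EI = 15.52/EI
A unit hogging moment at C produces rotation L₁/(3EI) + L₂/(3EI) = 2/EI.
Slope continuity at C: θ_0 = M_C·2/EI, so M_C = 15.52/2 = 7.759 kip·ft (hogging).
Span AC, ΣM about A with M_C applied at C: R_C^{AC}·3 = 31.35 + 7.759, so R_C^{AC} = 13.04 kip and R_A = 104.5 − 13.04 = 91.46 kip.
Span CE, ΣM about E: R_C^{CE}·3 = 0 + 7.759, so R_C^{CE} = 2.586 kip and R_E = 0 − 2.586 = -2.586 kip.
R_C = 13.04 + 2.586 = 15.62 kip.

R_C = 15.62 kip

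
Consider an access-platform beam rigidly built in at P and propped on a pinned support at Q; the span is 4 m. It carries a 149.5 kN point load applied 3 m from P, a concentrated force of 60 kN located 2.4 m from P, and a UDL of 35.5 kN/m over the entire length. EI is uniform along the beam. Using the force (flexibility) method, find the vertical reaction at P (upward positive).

R_P = 177.7 kN

Remove the prop at Q; the released (primary) structure is a cantilever built in at P.
Deflection at Q on the released cantilever, summing each load's contribution:
  point load 149.5 at a = 3: Pa²(3L − a)/(6EI) = 2018/EI
  point load 60 at a = 2.4: Pa²(3L − a)/(6EI) = 553/EI
  UDL 35.5: wL⁴/(8EI) = 1136/EI
  δ_0 = 3707/EI
Tip deflection under a unit load at Q: L³/(3EI) = 21.33/EI.
Compatibility at Q: δ_0 − R_Q·δ_{QQ} = 0, so R_Q = 3707/21.33 = 173.8 kN.
Vertical equilibrium: R_P = ΣP − R_Q = 351.5 − 173.8 = 177.7 kN.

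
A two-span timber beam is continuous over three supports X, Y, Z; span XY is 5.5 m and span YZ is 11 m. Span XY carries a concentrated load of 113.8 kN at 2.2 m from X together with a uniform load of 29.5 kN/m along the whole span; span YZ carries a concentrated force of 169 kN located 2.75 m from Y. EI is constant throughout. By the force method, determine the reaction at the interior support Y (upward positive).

R_Y = 328.5 kN

Insert a hinge at Y; M_Y is the redundant, and each span becomes simply supported.
Discontinuity in slope at Y on the released structure — sum the simple-span end rotations:
  span XY: point load 113.8 at a = 2.2: Pab(L + a)/(6LEI) = 192.8/EI
  span XY: UDL 29.5: wL³/(24EI) = 204.5/EI
  span YZ: point load 169 at a = 2.75: Pab(L + b)/(6LEI) = 1118/EI
  relative rotation θ_0 = (397.3 + 1118)/EI = 1516/EI
A unit hogging moment at Y produces rotation L₁/(3EI) + L₂/(3EI) = 5.5/EI.
Slope continuity at Y: θ_0 = M_Y·5.5/EI, so M_Y = 1516/5.5 = 275.6 kN·m (hogging).
Span XY, ΣM about X with M_Y applied at Y: R_Y^{XY}·5.5 = 696.5 + 275.6, so R_Y^{XY} = 176.7 kN and R_X = 276.1 − 176.7 = 99.3 kN.
Span YZ, ΣM about Z: R_Y^{YZ}·11 = 1394 + 275.6, so R_Y^{YZ} = 151.8 kN and R_Z = 169 − 151.8 = 17.2 kN.
R_Y = 176.7 + 151.8 = 328.5 kN.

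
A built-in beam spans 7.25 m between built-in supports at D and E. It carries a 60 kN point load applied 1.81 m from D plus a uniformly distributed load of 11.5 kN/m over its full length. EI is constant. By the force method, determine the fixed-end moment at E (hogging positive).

Take the two fixed-end moments M_D, M_E as redundants; the released structure is the simple span DE.
Simple-span end rotations at D and E under the given loads:
  at D: point load 60 at a = 1.81: Pab(L + b)/(6LEI) = 172.3/EI
  at E: point load 60 at a = 1.81: Pab(L + a)/(6LEI) = 123/EI
  at D: UDL 11.5: wL³/(24EI) = 182.6/EI
  at E: UDL 11.5: wL³/(24EI) = 182.6/EI
  θ_D0 = 354.9/EI,  θ_E0 = 305.6/EI
Flexibility coefficients: a unit moment at one end gives L/(3EI) there and L/(6EI) at the far end, so f₁₁ = f₂₂ = 2.417/EI and f₁₂ = f₂₁ = 1.208/EI.
Compatibility — zero rotation at each built-in end:
  2.417 M_D + 1.208 M_E = 354.9
  1.208 M_D + 2.417 M_E = 305.6
Solving the pair gives M_D = 111.5 kN·m and M_E = 70.72 kN·m (hogging).

M_E = 70.72 kN·m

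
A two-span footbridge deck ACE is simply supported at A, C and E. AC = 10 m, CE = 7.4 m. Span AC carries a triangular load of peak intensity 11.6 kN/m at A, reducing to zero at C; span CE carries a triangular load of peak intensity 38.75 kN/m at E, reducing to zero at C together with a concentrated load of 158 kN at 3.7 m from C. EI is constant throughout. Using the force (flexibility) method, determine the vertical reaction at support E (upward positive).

Release continuity at C by inserting a hinge; the redundant is the internal moment M_C. The primary structure is two simply-supported spans AC and CE.
End slopes at the hinge C, treating each span as simply supported:
  span AC: triangular load, peak 11.6: 7w₀L³/(360EI) = 225.6/EI
  span CE: triangular load, peak 38.75: 7w₀L³/(360EI) = 305.3/EI
  span CE: point load 158 at a = 3.7: Pab(L + b)/(6LEI) = 540.8/EI
  relative rotation θ_0 = (225.6 + 846.1)/EI = 1072/EI
A unit hogging moment at C produces rotation L₁/(3EI) + L₂/(3EI) = 5.8/EI.
Compatibility: M_C·(L₁+L₂)/(3EI) = θ_0, giving M_C = 184.8 kN·m (hogging).
Span CE, ΣM about E: R_C^{CE}·7.4 = 938.3 + 184.8, so R_C^{CE} = 151.8 kN and R_E = 301.4 − 151.8 = 149.6 kN.

R_E = 149.6 kN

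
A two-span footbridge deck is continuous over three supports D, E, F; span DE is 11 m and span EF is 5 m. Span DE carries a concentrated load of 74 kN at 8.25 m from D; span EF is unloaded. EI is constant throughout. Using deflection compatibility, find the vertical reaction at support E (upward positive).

Take M_E as the redundant. Released structure: two simple spans DE and EF with a hinge at E.
Discontinuity in slope at E on the released structure — sum the simple-span end rotations:
  span DE: point load 74 at a = 8.25: Pab(L + a)/(6LEI) = 489.7/EI
  relative rotation θ_0 = (489.7 + 0)/EI = 489.7/EI
A unit hogging moment at E produces rotation L₁/(3EI) + L₂/(3EI) = 5.333/EI.
Slope continuity at E: θ_0 = M_E·5.333/EI, so M_E = 489.7/5.333 = 91.81 kN·m (hogging).
Span DE, ΣM about D with M_E applied at E: R_E^{DE}·11 = 610.5 + 91.81, so R_E^{DE} = 63.85 kN and R_D = 74 − 63.85 = 10.15 kN.
Span EF, ΣM about F: R_E^{EF}·5 = 0 + 91.81, so R_E^{EF} = 18.36 kN and R_F = 0 − 18.36 = -18.36 kN.
R_E = 63.85 + 18.36 = 82.21 kN.

R_E = 82.21 kN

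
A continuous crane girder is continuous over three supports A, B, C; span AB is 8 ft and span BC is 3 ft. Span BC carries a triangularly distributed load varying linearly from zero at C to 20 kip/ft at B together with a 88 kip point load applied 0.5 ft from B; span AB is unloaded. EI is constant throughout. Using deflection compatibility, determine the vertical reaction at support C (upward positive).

Take M_B as the redundant. Released structure: two simple spans AB and BC with a hinge at B.
End slopes at the hinge B, treating each span as simply supported:
  span BC: triangular load, peak 20: w₀L³/(45EI) = 12/EI
  span BC: point load 88 at a = 0.5: Pab(L + b)/(6LEI) = 33.61/EI
  relative rotation θ_0 = (0 + 45.61)/EI = 45.61/EI
A unit hogging moment at B produces rotation L₁/(3EI) + L₂/(3EI) = 3.667/EI.
Compatibility: M_B·(L₁+L₂)/(3EI) = θ_0, giving M_B = 12.44 kip·ft (hogging).
Span BC, ΣM about C: R_B^{BC}·3 = 280 + 12.44, so R_B^{BC} = 97.48 kip and R_C = 118 − 97.48 = 20.52 kip.

R_C = 20.52 kip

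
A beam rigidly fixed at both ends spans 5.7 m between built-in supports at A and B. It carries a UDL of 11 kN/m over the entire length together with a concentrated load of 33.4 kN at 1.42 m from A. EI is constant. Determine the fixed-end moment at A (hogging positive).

M_A = 56.52 kN·m

Release both end moments; the primary structure is a simply-supported span AB with redundants M_A and M_B.
On the primary (simply-supported) span, the end slopes from the loading are:
  at A: UDL 11: wL³/(24EI) = 84.88/EI
  at B: UDL 11: wL³/(24EI) = 84.88/EI
  at A: point load 33.4 at a = 1.42: Pab(L + b)/(6LEI) = 59.24/EI
  at B: point load 33.4 at a = 1.42: Pab(L + a)/(6LEI) = 42.26/EI
  θ_A0 = 144.1/EI,  θ_B0 = 127.1/EI
Flexibility coefficients: a unit moment at one end gives L/(3EI) there and L/(6EI) at the far end, so f₁₁ = f₂₂ = 1.9/EI and f₁₂ = f₂₁ = 0.95/EI.
Compatibility — zero rotation at each built-in end:
  1.9 M_A + 0.95 M_B = 144.1
  0.95 M_A + 1.9 M_B = 127.1
Solving the pair gives M_A = 56.52 kN·m and M_B = 38.65 kN·m (hogging).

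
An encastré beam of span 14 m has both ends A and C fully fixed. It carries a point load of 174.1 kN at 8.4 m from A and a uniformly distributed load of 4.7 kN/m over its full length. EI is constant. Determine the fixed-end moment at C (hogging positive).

Take the two fixed-end moments M_A, M_C as redundants; the released structure is the simple span AC.
End rotations of the released simple span under the applied load (×1/EI):
  at A: point load 174.1 at a = 8.4: Pab(L + b)/(6LEI) = 1911/EI
  at C: point load 174.1 at a = 8.4: Pab(L + a)/(6LEI) = 2184/EI
  at A: UDL 4.7: wL³/(24EI) = 537.4/EI
  at C: UDL 4.7: wL³/(24EI) = 537.4/EI
  θ_A0 = 2448/EI,  θ_C0 = 2721/EI
Flexibility coefficients: a unit moment at one end gives L/(3EI) there and L/(6EI) at the far end, so f₁₁ = f₂₂ = 4.667/EI and f₁₂ = f₂₁ = 2.333/EI.
Compatibility — zero rotation at each built-in end:
  4.667 M_A + 2.333 M_C = 2448
  2.333 M_A + 4.667 M_C = 2721
Solving the pair gives M_A = 310.8 kN·m and M_C = 427.8 kN·m (hogging).

M_C = 427.8 kN·m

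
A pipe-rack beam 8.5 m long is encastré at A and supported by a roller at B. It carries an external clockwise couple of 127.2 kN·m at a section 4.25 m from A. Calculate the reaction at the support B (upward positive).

R_B = 16.84 kN

Take the reaction at B as the redundant and release it; the primary structure is a cantilever fixed at A.
Free-end deflection of the primary structure under the applied loading (downward +):
  clockwise couple 127.2 at a = 4.25: M₀a(2L − a)/(2EI) = 3446/EI
Tip deflection under a unit load at B: L³/(3EI) = 204.7/EI.
The prop prevents deflection at B: R_B = δ_0/δ_{BB} = 3446/204.7 = 16.84 kN.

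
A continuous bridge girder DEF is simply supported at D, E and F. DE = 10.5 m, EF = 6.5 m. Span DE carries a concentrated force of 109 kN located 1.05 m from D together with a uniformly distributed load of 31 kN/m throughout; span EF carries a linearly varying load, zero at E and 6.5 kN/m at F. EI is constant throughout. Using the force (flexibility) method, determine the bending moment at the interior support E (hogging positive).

Release continuity at E by inserting a hinge; the redundant is the internal moment M_E. The primary structure is two simply-supported spans DE and EF.
Rotations at E on the released spans (each span's end-slope, ×1/EI):
  span DE: point load 109 at a = 1.05: Pab(L + a)/(6LEI) = 198.3/EI
  span DE: UDL 31: wL³/(24EI) = 1495/EI
  span EF: triangular load, peak 6.5: 7w₀L³/(360EI) = 34.71/EI
  relative rotation θ_0 = (1694 + 34.71)/EI = 1728/EI
A unit hogging moment at E produces rotation L₁/(3EI) + L₂/(3EI) = 5.667/EI.
Slope continuity at E: θ_0 = M_E·5.667/EI, so M_E = 1728/5.667 = 305 kN·m (hogging).

M_E = 305 kN·m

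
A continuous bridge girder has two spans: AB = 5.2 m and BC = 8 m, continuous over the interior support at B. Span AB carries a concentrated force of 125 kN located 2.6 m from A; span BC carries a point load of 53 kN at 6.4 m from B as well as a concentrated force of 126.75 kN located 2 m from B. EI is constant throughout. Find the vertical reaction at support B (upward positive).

Insert a hinge at B; M_B is the redundant, and each span becomes simply supported.
Rotations at B on the released spans (each span's end-slope, ×1/EI):
  span AB: point load 125 at a = 2.6: Pab(L + a)/(6LEI) = 211.2/EI
  span BC: point load 53 at a = 6.4: Pab(L + b)/(6LEI) = 108.5/EI
  span BC: point load 126.75 at a = 2: Pab(L + b)/(6LEI) = 443.6/EI
  relative rotation θ_0 = (211.2 + 552.2)/EI = 763.4/EI
A unit hogging moment at B produces rotation L₁/(3EI) + L₂/(3EI) = 4.4/EI.
Compatibility: M_B·(L₁+L₂)/(3EI) = θ_0, giving M_B = 173.5 kN·m (hogging).
Span AB, ΣM about A with M_B applied at B: R_B^{AB}·5.2 = 325 + 173.5, so R_B^{AB} = 95.87 kN and R_A = 125 − 95.87 = 29.13 kN.
Span BC, ΣM about C: R_B^{BC}·8 = 845.3 + 173.5, so R_B^{BC} = 127.4 kN and R_C = 179.8 − 127.4 = 52.4 kN.
R_B = 95.87 + 127.4 = 223.2 kN.

R_B = 223.2 kN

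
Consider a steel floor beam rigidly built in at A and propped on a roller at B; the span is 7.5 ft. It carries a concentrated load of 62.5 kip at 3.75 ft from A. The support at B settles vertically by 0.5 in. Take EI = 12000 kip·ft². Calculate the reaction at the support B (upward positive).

R_B = 15.98 kip

Take the reaction at B as the redundant and release it; the primary structure is a cantilever fixed at A.
Free-end deflection of the primary structure under the applied loading (downward +):
  point load 62.5 at a = 3.75: Pa²(3L − a)/(6EI) = 2747/EI
Tip deflection under a unit load at B: L³/(3EI) = 140.6/EI.
With EI = 12000 kip·ft²: δ_0 = 0.22888 ft and δ_{BB} = 0.011719 ft/kip.
Compatibility — the beam at B must follow the support down by 0.04167 ft: δ_0 − R_B·δ_{BB} = 0.04167, so R_B = (0.22888 − 0.04167)/0.011719 = 15.98 kip.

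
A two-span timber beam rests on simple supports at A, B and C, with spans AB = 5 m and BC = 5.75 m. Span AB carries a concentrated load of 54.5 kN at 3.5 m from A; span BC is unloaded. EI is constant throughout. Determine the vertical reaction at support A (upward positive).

Release continuity at B by inserting a hinge; the redundant is the internal moment M_B. The primary structure is two simply-supported spans AB and BC.
Discontinuity in slope at B on the released structure — sum the simple-span end rotations:
  span AB: point load 54.5 at a = 3.5: Pab(L + a)/(6LEI) = 81.07/EI
  relative rotation θ_0 = (81.07 + 0)/EI = 81.07/EI
A unit hogging moment at B produces rotation L₁/(3EI) + L₂/(3EI) = 3.583/EI.
Slope continuity at B: θ_0 = M_B·3.583/EI, so M_B = 81.07/3.583 = 22.62 kN·m (hogging).
Span AB, ΣM about A with M_B applied at B: R_B^{AB}·5 = 190.8 + 22.62, so R_B^{AB} = 42.67 kN and R_A = 54.5 − 42.67 = 11.83 kN.

R_A = 11.83 kN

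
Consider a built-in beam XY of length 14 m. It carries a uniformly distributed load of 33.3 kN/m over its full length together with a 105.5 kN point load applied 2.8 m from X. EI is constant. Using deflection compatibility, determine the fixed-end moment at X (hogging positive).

M_X = 733 kN·m

Release both end moments; the primary structure is a simply-supported span XY with redundants M_X and M_Y.
Simple-span end rotations at X and Y under the given loads:
  at X: UDL 33.3: wL³/(24EI) = 3807/EI
  at Y: UDL 33.3: wL³/(24EI) = 3807/EI
  at X: point load 105.5 at a = 2.8: Pab(L + b)/(6LEI) = 992.5/EI
  at Y: point load 105.5 at a = 2.8: Pab(L + a)/(6LEI) = 661.7/EI
  θ_X0 = 4800/EI,  θ_Y0 = 4469/EI
Flexibility coefficients: a unit moment at one end gives L/(3EI) there and L/(6EI) at the far end, so f₁₁ = f₂₂ = 4.667/EI and f₁₂ = f₂₁ = 2.333/EI.
Compatibility — zero rotation at each built-in end:
  4.667 M_X + 2.333 M_Y = 4800
  2.333 M_X + 4.667 M_Y = 4469
Solving the pair gives M_X = 733 kN·m and M_Y = 591.2 kN·m (hogging).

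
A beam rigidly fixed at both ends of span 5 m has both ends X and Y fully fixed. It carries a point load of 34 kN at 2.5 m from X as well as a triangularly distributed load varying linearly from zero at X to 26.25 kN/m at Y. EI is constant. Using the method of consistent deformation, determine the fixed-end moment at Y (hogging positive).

Release both end moments; the primary structure is a simply-supported span XY with redundants M_X and M_Y.
End rotations of the released simple span under the applied load (×1/EI):
  at X: point load 34 at a = 2.5: Pab(L + b)/(6LEI) = 53.12/EI
  at Y: point load 34 at a = 2.5: Pab(L + a)/(6LEI) = 53.12/EI
  at X: triangular load, peak 26.25: 7w₀L³/(360EI) = 63.8/EI
  at Y: triangular load, peak 26.25: w₀L³/(45EI) = 72.92/EI
  θ_X0 = 116.9/EI,  θ_Y0 = 126/EI
Flexibility coefficients: a unit moment at one end gives L/(3EI) there and L/(6EI) at the far end, so f₁₁ = f₂₂ = 1.667/EI and f₁₂ = f₂₁ = 0.8333/EI.
Compatibility — zero rotation at each built-in end:
  1.667 M_X + 0.8333 M_Y = 116.9
  0.8333 M_X + 1.667 M_Y = 126
Solving the pair gives M_X = 43.12 kN·m and M_Y = 54.06 kN·m (hogging).

M_Y = 54.06 kN·m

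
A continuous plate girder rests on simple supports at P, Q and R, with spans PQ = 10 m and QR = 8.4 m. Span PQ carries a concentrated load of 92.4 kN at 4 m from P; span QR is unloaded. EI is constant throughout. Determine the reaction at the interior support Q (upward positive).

R_Q = 55.44 kN

Take M_Q as the redundant. Released structure: two simple spans PQ and QR with a hinge at Q.
Rotations at Q on the released spans (each span's end-slope, ×1/EI):
  span PQ: point load 92.4 at a = 4: Pab(L + a)/(6LEI) = 517.4/EI
  relative rotation θ_0 = (517.4 + 0)/EI = 517.4/EI
A unit hogging moment at Q produces rotation L₁/(3EI) + L₂/(3EI) = 6.133/EI.
Compatibility: M_Q·(L₁+L₂)/(3EI) = θ_0, giving M_Q = 84.37 kN·m (hogging).
Span PQ, ΣM about P with M_Q applied at Q: R_Q^{PQ}·10 = 369.6 + 84.37, so R_Q^{PQ} = 45.4 kN and R_P = 92.4 − 45.4 = 47 kN.
Span QR, ΣM about R: R_Q^{QR}·8.4 = 0 + 84.37, so R_Q^{QR} = 10.04 kN and R_R = 0 − 10.04 = -10.04 kN.
R_Q = 45.4 + 10.04 = 55.44 kN.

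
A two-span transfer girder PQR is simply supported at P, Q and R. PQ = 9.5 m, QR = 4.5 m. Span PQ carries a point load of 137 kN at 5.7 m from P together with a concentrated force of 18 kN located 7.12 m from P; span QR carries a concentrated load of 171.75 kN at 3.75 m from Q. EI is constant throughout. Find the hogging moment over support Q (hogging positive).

Take M_Q as the redundant. Released structure: two simple spans PQ and QR with a hinge at Q.
Rotations at Q on the released spans (each span's end-slope, ×1/EI):
  span PQ: point load 137 at a = 5.7: Pab(L + a)/(6LEI) = 791.3/EI
  span PQ: point load 18 at a = 7.12: Pab(L + a)/(6LEI) = 88.94/EI
  span QR: point load 171.75 at a = 3.75: Pab(L + b)/(6LEI) = 93.93/EI
  relative rotation θ_0 = (880.2 + 93.93)/EI = 974.2/EI
A unit hogging moment at Q produces rotation L₁/(3EI) + L₂/(3EI) = 4.667/EI.
Compatibility: M_Q·(L₁+L₂)/(3EI) = θ_0, giving M_Q = 208.8 kN·m (hogging).

M_Q = 208.8 kN·m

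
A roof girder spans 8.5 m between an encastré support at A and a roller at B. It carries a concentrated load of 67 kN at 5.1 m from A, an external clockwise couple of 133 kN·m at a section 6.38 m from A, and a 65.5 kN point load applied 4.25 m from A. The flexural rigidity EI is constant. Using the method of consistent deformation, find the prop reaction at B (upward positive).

R_B = 71.42 kN

Release the roller at B. Primary structure: cantilever fixed at A.
Downward deflection at the released point B due to the loads:
  point load 67 at a = 5.1: Pa²(3L − a)/(6EI) = 5925/EI
  clockwise couple 133 at a = 6.38: M₀a(2L − a)/(2EI) = 4506/EI
  point load 65.5 at a = 4.25: Pa²(3L − a)/(6EI) = 4190/EI
  δ_0 = 14621/EI
Tip deflection under a unit load at B: L³/(3EI) = 204.7/EI.
The prop prevents deflection at B: R_B = δ_0/δ_{BB} = 14621/204.7 = 71.42 kN.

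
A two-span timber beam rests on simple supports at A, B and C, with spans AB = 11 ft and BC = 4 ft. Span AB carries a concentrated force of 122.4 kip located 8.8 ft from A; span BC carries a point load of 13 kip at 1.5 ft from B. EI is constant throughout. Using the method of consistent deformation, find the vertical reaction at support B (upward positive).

Release continuity at B by inserting a hinge; the redundant is the internal moment M_B. The primary structure is two simply-supported spans AB and BC.
Rotations at B on the released spans (each span's end-slope, ×1/EI):
  span AB: point load 122.4 at a = 8.8: Pab(L + a)/(6LEI) = 710.9/EI
  span BC: point load 13 at a = 1.5: Pab(L + b)/(6LEI) = 13.2/EI
  relative rotation θ_0 = (710.9 + 13.2)/EI = 724.1/EI
A unit hogging moment at B produces rotation L₁/(3EI) + L₂/(3EI) = 5/EI.
Compatibility: M_B·(L₁+L₂)/(3EI) = θ_0, giving M_B = 144.8 kip·ft (hogging).
Span AB, ΣM about A with M_B applied at B: R_B^{AB}·11 = 1077 + 144.8, so R_B^{AB} = 111.1 kip and R_A = 122.4 − 111.1 = 11.31 kip.
Span BC, ΣM about C: R_B^{BC}·4 = 32.5 + 144.8, so R_B^{BC} = 44.33 kip and R_C = 13 − 44.33 = -31.33 kip.
R_B = 111.1 + 44.33 = 155.4 kip.

R_B = 155.4 kip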